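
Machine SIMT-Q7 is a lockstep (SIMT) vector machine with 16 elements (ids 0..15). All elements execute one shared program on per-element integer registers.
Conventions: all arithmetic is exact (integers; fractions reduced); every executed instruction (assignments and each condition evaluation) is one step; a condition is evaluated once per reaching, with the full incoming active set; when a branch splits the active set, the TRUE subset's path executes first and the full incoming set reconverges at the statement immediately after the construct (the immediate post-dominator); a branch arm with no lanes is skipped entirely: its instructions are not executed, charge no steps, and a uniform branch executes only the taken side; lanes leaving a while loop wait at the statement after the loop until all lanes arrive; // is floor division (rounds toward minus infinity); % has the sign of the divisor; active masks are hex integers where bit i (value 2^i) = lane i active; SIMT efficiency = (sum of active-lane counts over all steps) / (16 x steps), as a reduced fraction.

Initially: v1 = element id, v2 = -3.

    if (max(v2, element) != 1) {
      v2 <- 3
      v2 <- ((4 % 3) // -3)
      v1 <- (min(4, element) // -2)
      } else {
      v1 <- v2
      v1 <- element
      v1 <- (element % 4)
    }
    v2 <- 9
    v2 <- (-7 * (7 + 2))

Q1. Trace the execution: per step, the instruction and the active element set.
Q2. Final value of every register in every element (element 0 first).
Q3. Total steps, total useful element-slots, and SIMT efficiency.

step 0: eval (max(v2, element) != 1) 0xffff
step 1: v2 <- 3                      0xfffd
step 2: v2 <- ((4 % 3) // -3)        0xfffd
step 3: v1 <- (min(4, element) // -2) 0xfffd
step 4: v1 <- v2                     0x0002
step 5: v1 <- element                0x0002
step 6: v1 <- (element % 4)          0x0002
step 7: v2 <- 9                      0xffff
step 8: v2 <- (-7 * (7 + 2))         0xffff

Answer: 9 steps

v1: 0,1,-1,-2,-2,-2,-2,-2,-2,-2,-2,-2,-2,-2,-2,-2
v2: -63,-63,-63,-63,-63,-63,-63,-63,-63,-63,-63,-63,-63,-63,-63,-63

steps = 9; useful = 96; efficiency = 96/144 = 2/3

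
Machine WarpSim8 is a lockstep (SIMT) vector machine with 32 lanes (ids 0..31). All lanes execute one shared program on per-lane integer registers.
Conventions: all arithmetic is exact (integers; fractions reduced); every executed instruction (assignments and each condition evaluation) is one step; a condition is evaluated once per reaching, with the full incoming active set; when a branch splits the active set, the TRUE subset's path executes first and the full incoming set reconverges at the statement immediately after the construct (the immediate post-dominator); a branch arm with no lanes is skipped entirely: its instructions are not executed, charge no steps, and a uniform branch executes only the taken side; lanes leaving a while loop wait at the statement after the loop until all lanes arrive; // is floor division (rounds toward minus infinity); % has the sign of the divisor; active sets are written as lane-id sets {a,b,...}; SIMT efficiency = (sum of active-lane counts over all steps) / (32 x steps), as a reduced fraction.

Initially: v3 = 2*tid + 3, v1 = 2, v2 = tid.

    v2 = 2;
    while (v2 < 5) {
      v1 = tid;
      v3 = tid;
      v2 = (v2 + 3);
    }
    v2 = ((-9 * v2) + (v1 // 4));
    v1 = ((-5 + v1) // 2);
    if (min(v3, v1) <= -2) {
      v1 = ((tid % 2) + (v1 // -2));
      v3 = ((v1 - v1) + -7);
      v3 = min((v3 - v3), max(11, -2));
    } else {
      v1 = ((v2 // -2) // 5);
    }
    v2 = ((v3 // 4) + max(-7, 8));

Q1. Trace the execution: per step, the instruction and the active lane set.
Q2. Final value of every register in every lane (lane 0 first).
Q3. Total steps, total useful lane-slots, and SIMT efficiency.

step 0: v2 <- 2                      {0,1,2,3,4,5,6,7,8,9,10,11,12,13,14,15,16,17,18,19,20,21,22,23,24,25,26,27,28,29,30,31}
step 1: eval (v2 < 5)                {0,1,2,3,4,5,6,7,8,9,10,11,12,13,14,15,16,17,18,19,20,21,22,23,24,25,26,27,28,29,30,31}
step 2: v1 <- tid                    {0,1,2,3,4,5,6,7,8,9,10,11,12,13,14,15,16,17,18,19,20,21,22,23,24,25,26,27,28,29,30,31}
step 3: v3 <- tid                    {0,1,2,3,4,5,6,7,8,9,10,11,12,13,14,15,16,17,18,19,20,21,22,23,24,25,26,27,28,29,30,31}
step 4: v2 <- (v2 + 3)               {0,1,2,3,4,5,6,7,8,9,10,11,12,13,14,15,16,17,18,19,20,21,22,23,24,25,26,27,28,29,30,31}
step 5: eval (v2 < 5)                {0,1,2,3,4,5,6,7,8,9,10,11,12,13,14,15,16,17,18,19,20,21,22,23,24,25,26,27,28,29,30,31}
step 6: v2 <- ((-9 * v2) + (v1 // 4)) {0,1,2,3,4,5,6,7,8,9,10,11,12,13,14,15,16,17,18,19,20,21,22,23,24,25,26,27,28,29,30,31}
step 7: v1 <- ((-5 + v1) // 2)       {0,1,2,3,4,5,6,7,8,9,10,11,12,13,14,15,16,17,18,19,20,21,22,23,24,25,26,27,28,29,30,31}
step 8: eval (min(v3, v1) <= -2)     {0,1,2,3,4,5,6,7,8,9,10,11,12,13,14,15,16,17,18,19,20,21,22,23,24,25,26,27,28,29,30,31}
step 9: v1 <- ((tid % 2) + (v1 // -2)) {0,1,2}
step 10: v3 <- ((v1 - v1) + -7)       {0,1,2}
step 11: v3 <- min((v3 - v3), max(11, -2)) {0,1,2}
step 12: v1 <- ((v2 // -2) // 5)      {3,4,5,6,7,8,9,10,11,12,13,14,15,16,17,18,19,20,21,22,23,24,25,26,27,28,29,30,31}
step 13: v2 <- ((v3 // 4) + max(-7, 8)) {0,1,2,3,4,5,6,7,8,9,10,11,12,13,14,15,16,17,18,19,20,21,22,23,24,25,26,27,28,29,30,31}

Answer: 14 steps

v3: 0,0,0,3,4,5,6,7,8,9,10,11,12,13,14,15,16,17,18,19,20,21,22,23,24,25,26,27,28,29,30,31
v1: 1,2,1,4,4,4,4,4,4,4,4,4,4,4,4,4,4,4,4,4,4,4,4,4,3,3,3,3,3,3,3,3
v2: 8,8,8,8,9,9,9,9,10,10,10,10,11,11,11,11,12,12,12,12,13,13,13,13,14,14,14,14,15,15,15,15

steps = 14; useful = 358; efficiency = 358/448 = 179/224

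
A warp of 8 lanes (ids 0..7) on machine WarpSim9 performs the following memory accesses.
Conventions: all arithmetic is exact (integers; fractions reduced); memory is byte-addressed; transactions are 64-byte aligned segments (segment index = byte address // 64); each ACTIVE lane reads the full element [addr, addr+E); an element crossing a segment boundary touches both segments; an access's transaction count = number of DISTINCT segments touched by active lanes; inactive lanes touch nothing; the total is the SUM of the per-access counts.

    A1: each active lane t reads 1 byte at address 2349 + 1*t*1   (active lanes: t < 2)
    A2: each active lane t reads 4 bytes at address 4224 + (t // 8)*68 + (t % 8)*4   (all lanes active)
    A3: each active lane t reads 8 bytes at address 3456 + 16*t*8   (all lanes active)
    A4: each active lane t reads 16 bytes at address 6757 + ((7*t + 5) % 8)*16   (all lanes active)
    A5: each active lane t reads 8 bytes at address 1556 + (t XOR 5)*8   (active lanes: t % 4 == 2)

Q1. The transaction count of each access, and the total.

A1: 1 transaction
A2: 1 transaction
A3: 8 transactions
A4: 3 transactions
A5: 2 transactions

Answer: 1,1,8,3,2; total 15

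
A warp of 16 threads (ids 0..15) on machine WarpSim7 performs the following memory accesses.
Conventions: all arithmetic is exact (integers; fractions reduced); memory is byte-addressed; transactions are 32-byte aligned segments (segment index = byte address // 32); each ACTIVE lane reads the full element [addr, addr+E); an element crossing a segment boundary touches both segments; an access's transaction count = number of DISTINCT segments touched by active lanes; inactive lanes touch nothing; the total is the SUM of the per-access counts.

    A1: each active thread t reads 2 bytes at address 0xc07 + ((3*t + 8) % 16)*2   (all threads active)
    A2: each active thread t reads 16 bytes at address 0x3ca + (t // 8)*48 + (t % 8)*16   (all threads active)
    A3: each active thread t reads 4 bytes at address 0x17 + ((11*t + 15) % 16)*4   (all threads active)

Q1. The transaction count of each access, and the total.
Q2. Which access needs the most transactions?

A1: 2 transactions
A2: 6 transactions
A3: 3 transactions

Answer: 2,6,3; total 11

Answer: A2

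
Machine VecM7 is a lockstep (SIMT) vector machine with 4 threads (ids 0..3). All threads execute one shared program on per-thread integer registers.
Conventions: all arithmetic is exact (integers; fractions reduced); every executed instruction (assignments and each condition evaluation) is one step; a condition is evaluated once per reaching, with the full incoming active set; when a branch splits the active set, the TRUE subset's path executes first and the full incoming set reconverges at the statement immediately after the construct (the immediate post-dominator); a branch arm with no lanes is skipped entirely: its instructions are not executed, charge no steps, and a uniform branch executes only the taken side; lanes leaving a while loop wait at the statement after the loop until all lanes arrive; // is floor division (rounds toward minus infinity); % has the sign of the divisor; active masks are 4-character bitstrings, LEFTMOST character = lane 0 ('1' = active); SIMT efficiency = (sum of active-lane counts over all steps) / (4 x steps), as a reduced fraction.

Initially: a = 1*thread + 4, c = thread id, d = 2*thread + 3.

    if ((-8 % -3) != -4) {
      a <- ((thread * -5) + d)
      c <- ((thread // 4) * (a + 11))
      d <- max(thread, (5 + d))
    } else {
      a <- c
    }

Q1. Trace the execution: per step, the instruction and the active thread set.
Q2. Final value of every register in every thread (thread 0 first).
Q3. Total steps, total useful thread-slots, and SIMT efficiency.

step 0: eval ((-8 % -3) != -4)       1111
step 1: a <- ((thread * -5) + d)     1111
step 2: c <- ((thread // 4) * (a + 11)) 1111
step 3: d <- max(thread, (5 + d))    1111

Answer: 4 steps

a: 3,0,-3,-6
c: 0,0,0,0
d: 8,10,12,14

steps = 4; useful = 16; efficiency = 16/16 = 1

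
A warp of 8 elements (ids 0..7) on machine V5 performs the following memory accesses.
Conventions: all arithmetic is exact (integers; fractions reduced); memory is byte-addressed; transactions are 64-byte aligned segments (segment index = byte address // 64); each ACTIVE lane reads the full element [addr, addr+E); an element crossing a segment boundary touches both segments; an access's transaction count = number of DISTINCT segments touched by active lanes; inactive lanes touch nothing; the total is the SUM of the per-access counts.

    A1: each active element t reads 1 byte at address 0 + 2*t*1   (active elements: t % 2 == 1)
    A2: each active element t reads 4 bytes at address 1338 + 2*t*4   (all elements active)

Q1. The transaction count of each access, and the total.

A1: 1 transaction
A2: 2 transactions

Answer: 1,2; total 3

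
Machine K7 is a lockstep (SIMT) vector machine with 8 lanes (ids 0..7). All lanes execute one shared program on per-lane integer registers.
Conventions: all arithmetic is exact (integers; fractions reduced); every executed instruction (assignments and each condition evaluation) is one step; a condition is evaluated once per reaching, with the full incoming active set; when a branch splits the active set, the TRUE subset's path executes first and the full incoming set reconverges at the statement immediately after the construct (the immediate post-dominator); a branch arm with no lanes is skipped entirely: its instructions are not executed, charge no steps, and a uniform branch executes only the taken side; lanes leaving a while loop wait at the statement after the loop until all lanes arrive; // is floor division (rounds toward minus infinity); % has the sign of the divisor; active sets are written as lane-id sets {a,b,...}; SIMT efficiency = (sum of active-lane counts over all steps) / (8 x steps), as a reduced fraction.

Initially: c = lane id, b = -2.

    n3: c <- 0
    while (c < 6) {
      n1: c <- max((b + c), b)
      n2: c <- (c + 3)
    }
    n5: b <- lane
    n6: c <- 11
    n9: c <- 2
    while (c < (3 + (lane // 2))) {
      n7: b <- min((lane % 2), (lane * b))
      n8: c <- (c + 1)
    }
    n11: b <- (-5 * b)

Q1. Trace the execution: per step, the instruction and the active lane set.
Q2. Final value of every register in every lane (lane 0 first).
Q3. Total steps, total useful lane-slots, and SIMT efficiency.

step 0: c <- 0                       {0,1,2,3,4,5,6,7}
step 1: eval (c < 6)                 {0,1,2,3,4,5,6,7}
step 2: c <- max((b + c), b)         {0,1,2,3,4,5,6,7}
step 3: c <- (c + 3)                 {0,1,2,3,4,5,6,7}
step 4: eval (c < 6)                 {0,1,2,3,4,5,6,7}
step 5: c <- max((b + c), b)         {0,1,2,3,4,5,6,7}
step 6: c <- (c + 3)                 {0,1,2,3,4,5,6,7}
step 7: eval (c < 6)                 {0,1,2,3,4,5,6,7}
step 8: c <- max((b + c), b)         {0,1,2,3,4,5,6,7}
step 9: c <- (c + 3)                 {0,1,2,3,4,5,6,7}
step 10: eval (c < 6)                 {0,1,2,3,4,5,6,7}
step 11: c <- max((b + c), b)         {0,1,2,3,4,5,6,7}
step 12: c <- (c + 3)                 {0,1,2,3,4,5,6,7}
step 13: eval (c < 6)                 {0,1,2,3,4,5,6,7}
step 14: c <- max((b + c), b)         {0,1,2,3,4,5,6,7}
step 15: c <- (c + 3)                 {0,1,2,3,4,5,6,7}
step 16: eval (c < 6)                 {0,1,2,3,4,5,6,7}
step 17: c <- max((b + c), b)         {0,1,2,3,4,5,6,7}
step 18: c <- (c + 3)                 {0,1,2,3,4,5,6,7}
step 19: eval (c < 6)                 {0,1,2,3,4,5,6,7}
step 20: b <- lane                    {0,1,2,3,4,5,6,7}
step 21: c <- 11                      {0,1,2,3,4,5,6,7}
step 22: c <- 2                       {0,1,2,3,4,5,6,7}
step 23: eval (c < (3 + (lane // 2))) {0,1,2,3,4,5,6,7}
step 24: b <- min((lane % 2), (lane * b)) {0,1,2,3,4,5,6,7}
step 25: c <- (c + 1)                 {0,1,2,3,4,5,6,7}
step 26: eval (c < (3 + (lane // 2))) {0,1,2,3,4,5,6,7}
step 27: b <- min((lane % 2), (lane * b)) {2,3,4,5,6,7}
step 28: c <- (c + 1)                 {2,3,4,5,6,7}
step 29: eval (c < (3 + (lane // 2))) {2,3,4,5,6,7}
step 30: b <- min((lane % 2), (lane * b)) {4,5,6,7}
step 31: c <- (c + 1)                 {4,5,6,7}
step 32: eval (c < (3 + (lane // 2))) {4,5,6,7}
step 33: b <- min((lane % 2), (lane * b)) {6,7}
step 34: c <- (c + 1)                 {6,7}
step 35: eval (c < (3 + (lane // 2))) {6,7}
step 36: b <- (-5 * b)                {0,1,2,3,4,5,6,7}

Answer: 37 steps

c: 3,3,4,4,5,5,6,6
b: 0,-5,0,-5,0,-5,0,-5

steps = 37; useful = 260; efficiency = 260/296 = 65/74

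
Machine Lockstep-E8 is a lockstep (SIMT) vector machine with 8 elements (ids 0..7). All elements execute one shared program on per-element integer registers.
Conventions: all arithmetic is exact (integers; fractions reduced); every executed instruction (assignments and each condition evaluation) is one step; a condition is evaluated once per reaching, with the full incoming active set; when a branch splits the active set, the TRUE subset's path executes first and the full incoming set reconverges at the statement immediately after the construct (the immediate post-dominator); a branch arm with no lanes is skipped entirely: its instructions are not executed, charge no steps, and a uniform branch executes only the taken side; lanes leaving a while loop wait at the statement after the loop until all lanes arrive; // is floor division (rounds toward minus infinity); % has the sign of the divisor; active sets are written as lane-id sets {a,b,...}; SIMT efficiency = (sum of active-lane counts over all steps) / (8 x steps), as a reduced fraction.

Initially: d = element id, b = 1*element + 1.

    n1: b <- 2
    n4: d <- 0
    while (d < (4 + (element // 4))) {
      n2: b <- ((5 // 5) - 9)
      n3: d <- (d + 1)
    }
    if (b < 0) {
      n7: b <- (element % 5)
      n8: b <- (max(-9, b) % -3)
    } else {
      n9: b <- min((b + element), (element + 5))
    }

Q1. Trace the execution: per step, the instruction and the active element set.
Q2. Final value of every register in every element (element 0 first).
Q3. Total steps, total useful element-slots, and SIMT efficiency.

step 0: b <- 2                       {0,1,2,3,4,5,6,7}
step 1: d <- 0                       {0,1,2,3,4,5,6,7}
step 2: eval (d < (4 + (element // 4))) {0,1,2,3,4,5,6,7}
step 3: b <- ((5 // 5) - 9)          {0,1,2,3,4,5,6,7}
step 4: d <- (d + 1)                 {0,1,2,3,4,5,6,7}
step 5: eval (d < (4 + (element // 4))) {0,1,2,3,4,5,6,7}
step 6: b <- ((5 // 5) - 9)          {0,1,2,3,4,5,6,7}
step 7: d <- (d + 1)                 {0,1,2,3,4,5,6,7}
step 8: eval (d < (4 + (element // 4))) {0,1,2,3,4,5,6,7}
step 9: b <- ((5 // 5) - 9)          {0,1,2,3,4,5,6,7}
step 10: d <- (d + 1)                 {0,1,2,3,4,5,6,7}
step 11: eval (d < (4 + (element // 4))) {0,1,2,3,4,5,6,7}
step 12: b <- ((5 // 5) - 9)          {0,1,2,3,4,5,6,7}
step 13: d <- (d + 1)                 {0,1,2,3,4,5,6,7}
step 14: eval (d < (4 + (element // 4))) {0,1,2,3,4,5,6,7}
step 15: b <- ((5 // 5) - 9)          {4,5,6,7}
step 16: d <- (d + 1)                 {4,5,6,7}
step 17: eval (d < (4 + (element // 4))) {4,5,6,7}
step 18: eval (b < 0)                 {0,1,2,3,4,5,6,7}
step 19: b <- (element % 5)           {0,1,2,3,4,5,6,7}
step 20: b <- (max(-9, b) % -3)       {0,1,2,3,4,5,6,7}

Answer: 21 steps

d: 4,4,4,4,5,5,5,5
b: 0,-2,-1,0,-2,0,-2,-1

steps = 21; useful = 156; efficiency = 156/168 = 13/14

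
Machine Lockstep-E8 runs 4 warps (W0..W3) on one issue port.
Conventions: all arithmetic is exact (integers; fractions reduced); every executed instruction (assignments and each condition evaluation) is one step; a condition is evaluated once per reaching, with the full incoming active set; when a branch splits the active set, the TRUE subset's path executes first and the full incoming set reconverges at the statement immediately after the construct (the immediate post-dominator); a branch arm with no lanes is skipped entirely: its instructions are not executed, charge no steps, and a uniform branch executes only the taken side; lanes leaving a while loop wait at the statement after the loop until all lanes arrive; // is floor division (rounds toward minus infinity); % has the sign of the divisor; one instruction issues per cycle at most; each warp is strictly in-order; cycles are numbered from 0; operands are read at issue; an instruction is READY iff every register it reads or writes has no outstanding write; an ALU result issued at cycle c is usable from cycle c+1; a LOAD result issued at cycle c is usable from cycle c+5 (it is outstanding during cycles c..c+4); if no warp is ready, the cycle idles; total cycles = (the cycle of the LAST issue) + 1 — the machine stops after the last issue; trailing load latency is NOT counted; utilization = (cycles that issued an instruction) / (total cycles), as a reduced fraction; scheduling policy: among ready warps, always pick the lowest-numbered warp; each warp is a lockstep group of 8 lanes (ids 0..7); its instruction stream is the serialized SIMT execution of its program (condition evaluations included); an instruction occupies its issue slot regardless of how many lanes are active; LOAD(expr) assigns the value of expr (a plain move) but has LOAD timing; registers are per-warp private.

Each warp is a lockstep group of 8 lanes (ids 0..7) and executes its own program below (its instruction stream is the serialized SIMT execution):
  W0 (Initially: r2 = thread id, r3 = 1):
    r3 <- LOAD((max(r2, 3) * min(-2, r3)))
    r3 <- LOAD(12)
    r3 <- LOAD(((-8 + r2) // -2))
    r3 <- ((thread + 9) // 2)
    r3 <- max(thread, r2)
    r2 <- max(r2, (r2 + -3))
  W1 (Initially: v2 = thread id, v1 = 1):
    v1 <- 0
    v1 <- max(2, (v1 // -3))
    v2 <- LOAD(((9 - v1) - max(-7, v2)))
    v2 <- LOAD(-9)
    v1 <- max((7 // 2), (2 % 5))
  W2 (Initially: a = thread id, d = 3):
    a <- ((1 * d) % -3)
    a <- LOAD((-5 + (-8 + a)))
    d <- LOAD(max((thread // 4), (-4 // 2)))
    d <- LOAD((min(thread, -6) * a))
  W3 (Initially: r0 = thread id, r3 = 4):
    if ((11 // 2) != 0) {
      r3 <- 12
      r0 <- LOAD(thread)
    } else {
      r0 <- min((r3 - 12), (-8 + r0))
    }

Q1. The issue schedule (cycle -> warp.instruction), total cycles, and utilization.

cycle 0: W0.I0
cycle 1: W1.I0
cycle 2: W1.I1
cycle 3: W1.I2
cycle 4: W2.I0
cycle 5: W0.I1
cycle 6: W2.I1
cycle 7: W2.I2
cycle 8: W1.I3
cycle 9: W1.I4
cycle 10: W0.I2
cycle 11: W3.I0
cycle 12: W2.I3
cycle 13: W3.I1
cycle 14: W3.I2
cycle 15: W0.I3
cycle 16: W0.I4
cycle 17: W0.I5

Answer: 18 cycles, utilization 1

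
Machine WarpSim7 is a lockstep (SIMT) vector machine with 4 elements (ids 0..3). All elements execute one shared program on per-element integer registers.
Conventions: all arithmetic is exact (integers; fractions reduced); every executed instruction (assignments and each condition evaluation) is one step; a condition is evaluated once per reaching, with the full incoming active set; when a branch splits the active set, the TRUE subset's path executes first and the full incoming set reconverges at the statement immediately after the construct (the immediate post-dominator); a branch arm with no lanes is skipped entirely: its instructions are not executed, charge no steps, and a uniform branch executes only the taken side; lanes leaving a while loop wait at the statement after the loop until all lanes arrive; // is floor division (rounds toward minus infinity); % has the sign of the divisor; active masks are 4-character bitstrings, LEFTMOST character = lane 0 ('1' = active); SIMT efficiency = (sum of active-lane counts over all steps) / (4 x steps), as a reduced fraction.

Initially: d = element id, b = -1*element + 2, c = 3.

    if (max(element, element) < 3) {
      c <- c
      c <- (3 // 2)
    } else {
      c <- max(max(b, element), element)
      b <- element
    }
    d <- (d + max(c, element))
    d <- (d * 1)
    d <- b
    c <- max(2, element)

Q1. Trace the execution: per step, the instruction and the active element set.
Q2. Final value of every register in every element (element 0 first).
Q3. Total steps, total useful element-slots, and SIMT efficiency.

step 0: eval (max(element, element) < 3) 1111
step 1: c <- c                       1110
step 2: c <- (3 // 2)                1110
step 3: c <- max(max(b, element), element) 0001
step 4: b <- element                 0001
step 5: d <- (d + max(c, element))   1111
step 6: d <- (d * 1)                 1111
step 7: d <- b                       1111
step 8: c <- max(2, element)         1111

Answer: 9 steps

d: 2,1,0,3
b: 2,1,0,3
c: 2,2,2,3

steps = 9; useful = 28; efficiency = 28/36 = 7/9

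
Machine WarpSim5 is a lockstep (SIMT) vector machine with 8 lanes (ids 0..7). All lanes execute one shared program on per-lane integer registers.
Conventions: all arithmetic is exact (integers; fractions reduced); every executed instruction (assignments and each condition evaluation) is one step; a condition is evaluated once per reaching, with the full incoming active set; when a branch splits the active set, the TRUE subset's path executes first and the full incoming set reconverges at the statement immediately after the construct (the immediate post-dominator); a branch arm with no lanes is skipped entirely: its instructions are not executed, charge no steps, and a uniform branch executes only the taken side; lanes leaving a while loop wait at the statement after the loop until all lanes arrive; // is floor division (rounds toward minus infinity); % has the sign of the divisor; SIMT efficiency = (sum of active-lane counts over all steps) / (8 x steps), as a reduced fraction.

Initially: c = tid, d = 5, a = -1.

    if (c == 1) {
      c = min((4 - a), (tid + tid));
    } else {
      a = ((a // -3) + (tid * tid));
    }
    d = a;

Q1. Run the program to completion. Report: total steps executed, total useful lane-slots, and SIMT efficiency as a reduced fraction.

Answer: 4 steps, 24 useful, 3/4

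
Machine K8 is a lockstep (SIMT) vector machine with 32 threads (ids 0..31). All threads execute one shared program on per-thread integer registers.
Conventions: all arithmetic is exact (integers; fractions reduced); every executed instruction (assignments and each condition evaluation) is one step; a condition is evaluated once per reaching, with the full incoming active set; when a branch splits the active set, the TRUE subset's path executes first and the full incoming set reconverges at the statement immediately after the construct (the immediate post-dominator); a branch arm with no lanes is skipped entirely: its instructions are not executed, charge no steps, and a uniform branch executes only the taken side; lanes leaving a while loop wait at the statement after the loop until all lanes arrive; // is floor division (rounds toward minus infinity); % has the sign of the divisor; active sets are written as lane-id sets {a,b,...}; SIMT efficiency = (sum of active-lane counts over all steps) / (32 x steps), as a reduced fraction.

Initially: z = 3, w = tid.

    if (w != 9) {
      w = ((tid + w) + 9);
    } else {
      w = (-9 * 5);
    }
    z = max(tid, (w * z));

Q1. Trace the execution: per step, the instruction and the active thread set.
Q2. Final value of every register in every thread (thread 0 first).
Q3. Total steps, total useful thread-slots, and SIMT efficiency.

step 0: eval (w != 9)                {0,1,2,3,4,5,6,7,8,9,10,11,12,13,14,15,16,17,18,19,20,21,22,23,24,25,26,27,28,29,30,31}
step 1: w <- ((tid + w) + 9)         {0,1,2,3,4,5,6,7,8,10,11,12,13,14,15,16,17,18,19,20,21,22,23,24,25,26,27,28,29,30,31}
step 2: w <- (-9 * 5)                {9}
step 3: z <- max(tid, (w * z))       {0,1,2,3,4,5,6,7,8,9,10,11,12,13,14,15,16,17,18,19,20,21,22,23,24,25,26,27,28,29,30,31}

Answer: 4 steps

z: 27,33,39,45,51,57,63,69,75,9,87,93,99,105,111,117,123,129,135,141,147,153,159,165,171,177,183,189,195,201,207,213
w: 9,11,13,15,17,19,21,23,25,-45,29,31,33,35,37,39,41,43,45,47,49,51,53,55,57,59,61,63,65,67,69,71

steps = 4; useful = 96; efficiency = 96/128 = 3/4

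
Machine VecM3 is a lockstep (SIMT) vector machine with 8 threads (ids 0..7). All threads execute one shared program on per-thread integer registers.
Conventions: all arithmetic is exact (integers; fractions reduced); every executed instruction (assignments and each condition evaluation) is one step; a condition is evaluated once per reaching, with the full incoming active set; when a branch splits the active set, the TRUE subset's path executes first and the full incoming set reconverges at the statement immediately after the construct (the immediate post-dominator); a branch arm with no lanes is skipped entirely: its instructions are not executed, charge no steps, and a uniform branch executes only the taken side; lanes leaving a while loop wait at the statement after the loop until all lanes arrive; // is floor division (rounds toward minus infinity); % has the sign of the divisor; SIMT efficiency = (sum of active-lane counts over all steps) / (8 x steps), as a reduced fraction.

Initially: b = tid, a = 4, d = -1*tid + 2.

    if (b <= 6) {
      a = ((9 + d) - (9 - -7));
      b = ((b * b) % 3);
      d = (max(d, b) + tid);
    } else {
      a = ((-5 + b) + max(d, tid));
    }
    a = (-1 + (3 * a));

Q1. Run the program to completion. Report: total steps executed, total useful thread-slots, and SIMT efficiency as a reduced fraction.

Answer: 6 steps, 38 useful, 19/24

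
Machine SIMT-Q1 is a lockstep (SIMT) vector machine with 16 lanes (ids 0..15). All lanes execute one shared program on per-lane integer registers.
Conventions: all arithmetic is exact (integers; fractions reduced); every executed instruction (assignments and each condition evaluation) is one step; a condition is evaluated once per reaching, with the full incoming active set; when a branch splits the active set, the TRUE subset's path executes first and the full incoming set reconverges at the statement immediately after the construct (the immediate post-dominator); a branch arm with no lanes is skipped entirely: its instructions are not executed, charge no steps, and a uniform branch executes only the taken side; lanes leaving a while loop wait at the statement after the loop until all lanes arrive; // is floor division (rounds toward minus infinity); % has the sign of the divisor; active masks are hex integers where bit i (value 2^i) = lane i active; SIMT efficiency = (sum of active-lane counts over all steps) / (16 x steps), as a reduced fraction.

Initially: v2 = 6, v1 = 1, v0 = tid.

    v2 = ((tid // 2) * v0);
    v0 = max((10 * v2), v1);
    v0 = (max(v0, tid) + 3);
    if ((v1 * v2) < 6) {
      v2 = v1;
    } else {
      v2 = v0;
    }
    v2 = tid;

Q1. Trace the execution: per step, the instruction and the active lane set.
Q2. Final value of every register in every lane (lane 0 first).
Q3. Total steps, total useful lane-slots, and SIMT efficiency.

step 0: v2 <- ((tid // 2) * v0)      0xffff
step 1: v0 <- max((10 * v2), v1)     0xffff
step 2: v0 <- (max(v0, tid) + 3)     0xffff
step 3: eval ((v1 * v2) < 6)         0xffff
step 4: v2 <- v1                     0x000f
step 5: v2 <- v0                     0xfff0
step 6: v2 <- tid                    0xffff

Answer: 7 steps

v2: 0,1,2,3,4,5,6,7,8,9,10,11,12,13,14,15
v1: 1,1,1,1,1,1,1,1,1,1,1,1,1,1,1,1
v0: 4,4,23,33,83,103,183,213,323,363,503,553,723,783,983,1053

steps = 7; useful = 96; efficiency = 96/112 = 6/7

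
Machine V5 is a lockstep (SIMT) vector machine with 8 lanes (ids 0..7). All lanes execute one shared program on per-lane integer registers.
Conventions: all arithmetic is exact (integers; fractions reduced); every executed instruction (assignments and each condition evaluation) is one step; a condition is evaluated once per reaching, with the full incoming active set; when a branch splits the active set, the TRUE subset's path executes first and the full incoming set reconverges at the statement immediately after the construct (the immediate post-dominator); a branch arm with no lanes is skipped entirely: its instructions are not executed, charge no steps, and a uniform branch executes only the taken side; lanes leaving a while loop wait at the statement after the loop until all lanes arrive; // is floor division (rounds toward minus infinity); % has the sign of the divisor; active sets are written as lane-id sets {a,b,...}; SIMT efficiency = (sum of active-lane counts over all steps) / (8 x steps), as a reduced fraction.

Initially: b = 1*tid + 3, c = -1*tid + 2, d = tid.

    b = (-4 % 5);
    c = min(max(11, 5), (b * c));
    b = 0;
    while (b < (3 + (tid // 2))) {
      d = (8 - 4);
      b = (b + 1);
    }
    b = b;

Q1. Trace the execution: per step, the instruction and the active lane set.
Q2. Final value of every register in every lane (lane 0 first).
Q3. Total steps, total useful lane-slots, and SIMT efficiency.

step 0: b <- (-4 % 5)                {0,1,2,3,4,5,6,7}
step 1: c <- min(max(11, 5), (b * c)) {0,1,2,3,4,5,6,7}
step 2: b <- 0                       {0,1,2,3,4,5,6,7}
step 3: eval (b < (3 + (tid // 2)))  {0,1,2,3,4,5,6,7}
step 4: d <- (8 - 4)                 {0,1,2,3,4,5,6,7}
step 5: b <- (b + 1)                 {0,1,2,3,4,5,6,7}
step 6: eval (b < (3 + (tid // 2)))  {0,1,2,3,4,5,6,7}
step 7: d <- (8 - 4)                 {0,1,2,3,4,5,6,7}
step 8: b <- (b + 1)                 {0,1,2,3,4,5,6,7}
step 9: eval (b < (3 + (tid // 2)))  {0,1,2,3,4,5,6,7}
step 10: d <- (8 - 4)                 {0,1,2,3,4,5,6,7}
step 11: b <- (b + 1)                 {0,1,2,3,4,5,6,7}
step 12: eval (b < (3 + (tid // 2)))  {0,1,2,3,4,5,6,7}
step 13: d <- (8 - 4)                 {2,3,4,5,6,7}
step 14: b <- (b + 1)                 {2,3,4,5,6,7}
step 15: eval (b < (3 + (tid // 2)))  {2,3,4,5,6,7}
step 16: d <- (8 - 4)                 {4,5,6,7}
step 17: b <- (b + 1)                 {4,5,6,7}
step 18: eval (b < (3 + (tid // 2)))  {4,5,6,7}
step 19: d <- (8 - 4)                 {6,7}
step 20: b <- (b + 1)                 {6,7}
step 21: eval (b < (3 + (tid // 2)))  {6,7}
step 22: b <- b                       {0,1,2,3,4,5,6,7}

Answer: 23 steps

b: 3,3,4,4,5,5,6,6
c: 2,1,0,-1,-2,-3,-4,-5
d: 4,4,4,4,4,4,4,4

steps = 23; useful = 148; efficiency = 148/184 = 37/46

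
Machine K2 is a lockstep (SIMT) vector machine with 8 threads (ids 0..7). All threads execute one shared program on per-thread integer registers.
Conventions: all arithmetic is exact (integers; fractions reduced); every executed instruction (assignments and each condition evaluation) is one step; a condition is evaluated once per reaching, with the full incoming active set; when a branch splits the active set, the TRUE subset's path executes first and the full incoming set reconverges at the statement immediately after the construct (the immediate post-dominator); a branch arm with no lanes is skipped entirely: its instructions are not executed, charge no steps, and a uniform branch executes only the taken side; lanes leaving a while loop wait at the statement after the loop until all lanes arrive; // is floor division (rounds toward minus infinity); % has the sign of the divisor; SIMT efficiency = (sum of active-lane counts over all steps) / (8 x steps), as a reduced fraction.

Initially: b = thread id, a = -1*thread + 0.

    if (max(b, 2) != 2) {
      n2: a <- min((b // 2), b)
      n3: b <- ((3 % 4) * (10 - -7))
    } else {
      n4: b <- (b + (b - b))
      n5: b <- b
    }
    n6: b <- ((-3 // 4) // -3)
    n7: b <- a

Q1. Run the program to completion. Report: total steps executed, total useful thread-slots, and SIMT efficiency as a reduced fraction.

Answer: 7 steps, 40 useful, 5/7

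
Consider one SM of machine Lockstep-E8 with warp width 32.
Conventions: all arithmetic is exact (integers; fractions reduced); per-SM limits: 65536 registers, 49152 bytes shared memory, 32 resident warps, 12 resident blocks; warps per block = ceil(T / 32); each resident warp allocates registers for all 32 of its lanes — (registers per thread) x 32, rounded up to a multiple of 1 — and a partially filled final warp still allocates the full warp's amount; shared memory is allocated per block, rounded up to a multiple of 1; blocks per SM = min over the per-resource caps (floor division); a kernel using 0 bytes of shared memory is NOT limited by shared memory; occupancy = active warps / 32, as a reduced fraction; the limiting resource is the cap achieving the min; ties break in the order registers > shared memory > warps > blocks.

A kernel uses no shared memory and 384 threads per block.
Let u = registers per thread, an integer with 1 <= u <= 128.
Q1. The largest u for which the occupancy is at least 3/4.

Answer: u = 85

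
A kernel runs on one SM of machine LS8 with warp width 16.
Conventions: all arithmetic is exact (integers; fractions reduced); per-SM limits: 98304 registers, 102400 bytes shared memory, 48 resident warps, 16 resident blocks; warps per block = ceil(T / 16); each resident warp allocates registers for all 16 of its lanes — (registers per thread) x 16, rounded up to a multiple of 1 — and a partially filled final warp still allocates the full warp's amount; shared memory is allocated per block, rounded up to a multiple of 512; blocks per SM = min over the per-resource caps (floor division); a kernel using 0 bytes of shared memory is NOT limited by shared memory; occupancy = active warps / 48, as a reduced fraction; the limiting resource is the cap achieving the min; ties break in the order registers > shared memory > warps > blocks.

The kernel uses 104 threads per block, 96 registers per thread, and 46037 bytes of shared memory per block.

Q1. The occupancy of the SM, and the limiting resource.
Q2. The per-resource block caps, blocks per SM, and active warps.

Answer: occupancy 7/24, limited by shared memory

registers: 9 blocks
shared memory: 2 blocks
warps: 6 blocks
blocks: 16 blocks

Answer: 2 blocks, 14 active warps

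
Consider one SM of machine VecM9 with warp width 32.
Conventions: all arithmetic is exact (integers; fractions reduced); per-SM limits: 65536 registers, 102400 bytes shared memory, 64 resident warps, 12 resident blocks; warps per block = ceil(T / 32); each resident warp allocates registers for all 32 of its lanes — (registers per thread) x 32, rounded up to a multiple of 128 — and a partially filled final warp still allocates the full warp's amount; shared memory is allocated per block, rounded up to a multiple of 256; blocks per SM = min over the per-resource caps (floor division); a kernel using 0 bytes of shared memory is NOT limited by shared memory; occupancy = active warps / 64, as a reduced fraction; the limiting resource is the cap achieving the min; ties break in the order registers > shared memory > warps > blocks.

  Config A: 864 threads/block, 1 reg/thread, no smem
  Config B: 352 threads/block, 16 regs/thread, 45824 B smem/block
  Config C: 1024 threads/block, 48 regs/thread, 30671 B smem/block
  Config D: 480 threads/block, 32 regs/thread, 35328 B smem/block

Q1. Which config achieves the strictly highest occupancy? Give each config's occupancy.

occupancies: A 27/32, B 11/32, C 1/2, D 15/32

Answer: A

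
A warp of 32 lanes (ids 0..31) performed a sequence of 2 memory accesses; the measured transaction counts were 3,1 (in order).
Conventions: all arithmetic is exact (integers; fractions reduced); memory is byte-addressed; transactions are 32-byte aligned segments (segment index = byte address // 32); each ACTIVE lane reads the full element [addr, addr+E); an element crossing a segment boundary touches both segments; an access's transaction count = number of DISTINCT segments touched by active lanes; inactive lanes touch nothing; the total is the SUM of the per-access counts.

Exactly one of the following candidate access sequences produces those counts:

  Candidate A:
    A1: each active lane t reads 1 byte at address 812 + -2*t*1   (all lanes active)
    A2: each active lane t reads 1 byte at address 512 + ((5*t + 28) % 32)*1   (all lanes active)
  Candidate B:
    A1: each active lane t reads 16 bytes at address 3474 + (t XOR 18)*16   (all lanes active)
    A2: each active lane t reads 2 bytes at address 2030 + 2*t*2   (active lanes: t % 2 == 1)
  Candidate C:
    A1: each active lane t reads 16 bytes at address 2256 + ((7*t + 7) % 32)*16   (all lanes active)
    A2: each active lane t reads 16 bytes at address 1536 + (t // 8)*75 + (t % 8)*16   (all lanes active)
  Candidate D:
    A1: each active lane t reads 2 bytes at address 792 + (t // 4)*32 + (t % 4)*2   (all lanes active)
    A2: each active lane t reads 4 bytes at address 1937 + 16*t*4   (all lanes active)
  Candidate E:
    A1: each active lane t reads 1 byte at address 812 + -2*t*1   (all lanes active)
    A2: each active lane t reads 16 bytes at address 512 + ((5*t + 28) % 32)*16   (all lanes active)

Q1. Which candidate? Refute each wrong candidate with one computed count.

B: A1 gives 17 transactions, not 3
C: A1 gives 17 transactions, not 3
D: A1 gives 8 transactions, not 3
E: A2 gives 16 transactions, not 1
A: all counts match (3,1)

Answer: A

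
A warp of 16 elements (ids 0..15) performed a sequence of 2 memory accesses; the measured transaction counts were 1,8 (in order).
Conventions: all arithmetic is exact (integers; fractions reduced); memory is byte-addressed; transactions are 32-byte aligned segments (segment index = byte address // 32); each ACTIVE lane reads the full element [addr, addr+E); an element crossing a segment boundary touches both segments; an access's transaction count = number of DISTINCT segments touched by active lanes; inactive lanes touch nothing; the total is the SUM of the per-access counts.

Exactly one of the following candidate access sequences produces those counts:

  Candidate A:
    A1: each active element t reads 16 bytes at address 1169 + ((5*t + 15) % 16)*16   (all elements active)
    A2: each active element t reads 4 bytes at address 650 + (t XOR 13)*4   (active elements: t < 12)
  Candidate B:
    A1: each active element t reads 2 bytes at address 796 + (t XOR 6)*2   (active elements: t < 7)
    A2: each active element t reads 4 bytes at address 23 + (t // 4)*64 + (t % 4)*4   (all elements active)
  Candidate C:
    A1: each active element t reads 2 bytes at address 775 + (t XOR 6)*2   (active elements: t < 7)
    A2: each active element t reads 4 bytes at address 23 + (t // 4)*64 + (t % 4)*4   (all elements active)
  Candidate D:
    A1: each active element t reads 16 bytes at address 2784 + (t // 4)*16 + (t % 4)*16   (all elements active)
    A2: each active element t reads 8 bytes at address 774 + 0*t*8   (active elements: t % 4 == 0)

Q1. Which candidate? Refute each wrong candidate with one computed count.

A: A1 gives 9 transactions, not 1
B: A1 gives 2 transactions, not 1
D: A1 gives 4 transactions, not 1
C: all counts match (1,8)

Answer: C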